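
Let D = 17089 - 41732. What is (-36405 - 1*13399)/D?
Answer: 49804/24643 ≈ 2.0210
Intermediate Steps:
D = -24643
(-36405 - 1*13399)/D = (-36405 - 1*13399)/(-24643) = (-36405 - 13399)*(-1/24643) = -49804*(-1/24643) = 49804/24643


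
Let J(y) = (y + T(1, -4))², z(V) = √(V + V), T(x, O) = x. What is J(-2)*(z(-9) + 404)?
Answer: 404 + 3*I*√2 ≈ 404.0 + 4.2426*I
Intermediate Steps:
z(V) = √2*√V (z(V) = √(2*V) = √2*√V)
J(y) = (1 + y)² (J(y) = (y + 1)² = (1 + y)²)
J(-2)*(z(-9) + 404) = (1 - 2)²*(√2*√(-9) + 404) = (-1)²*(√2*(3*I) + 404) = 1*(3*I*√2 + 404) = 1*(404 + 3*I*√2) = 404 + 3*I*√2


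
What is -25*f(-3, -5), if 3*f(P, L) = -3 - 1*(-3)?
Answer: 0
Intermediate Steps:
f(P, L) = 0 (f(P, L) = (-3 - 1*(-3))/3 = (-3 + 3)/3 = (⅓)*0 = 0)
-25*f(-3, -5) = -25*0 = 0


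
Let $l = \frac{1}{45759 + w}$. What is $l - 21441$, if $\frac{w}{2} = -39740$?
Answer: $- \frac{723011962}{33721} \approx -21441.0$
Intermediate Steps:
$w = -79480$ ($w = 2 \left(-39740\right) = -79480$)
$l = - \frac{1}{33721}$ ($l = \frac{1}{45759 - 79480} = \frac{1}{-33721} = - \frac{1}{33721} \approx -2.9655 \cdot 10^{-5}$)
$l - 21441 = - \frac{1}{33721} - 21441 = - \frac{723011962}{33721}$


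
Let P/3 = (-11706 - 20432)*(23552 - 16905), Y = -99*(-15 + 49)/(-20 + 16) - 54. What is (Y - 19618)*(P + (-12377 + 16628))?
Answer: 24135413659227/2 ≈ 1.2068e+13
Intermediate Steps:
Y = 1575/2 (Y = -3366/(-4) - 54 = -3366*(-1)/4 - 54 = -99*(-17/2) - 54 = 1683/2 - 54 = 1575/2 ≈ 787.50)
P = -640863858 (P = 3*((-11706 - 20432)*(23552 - 16905)) = 3*(-32138*6647) = 3*(-213621286) = -640863858)
(Y - 19618)*(P + (-12377 + 16628)) = (1575/2 - 19618)*(-640863858 + (-12377 + 16628)) = -37661*(-640863858 + 4251)/2 = -37661/2*(-640859607) = 24135413659227/2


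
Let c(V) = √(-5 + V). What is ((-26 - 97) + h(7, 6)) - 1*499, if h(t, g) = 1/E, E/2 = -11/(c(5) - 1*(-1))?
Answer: -13685/22 ≈ -622.04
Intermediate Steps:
E = -22 (E = 2*(-11/(√(-5 + 5) - 1*(-1))) = 2*(-11/(√0 + 1)) = 2*(-11/(0 + 1)) = 2*(-11/1) = 2*(-11*1) = 2*(-11) = -22)
h(t, g) = -1/22 (h(t, g) = 1/(-22) = -1/22)
((-26 - 97) + h(7, 6)) - 1*499 = ((-26 - 97) - 1/22) - 1*499 = (-123 - 1/22) - 499 = -2707/22 - 499 = -13685/22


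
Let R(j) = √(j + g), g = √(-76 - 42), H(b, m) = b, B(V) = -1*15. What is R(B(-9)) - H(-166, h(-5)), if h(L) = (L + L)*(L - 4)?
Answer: 166 + √(-15 + I*√118) ≈ 167.33 + 4.0939*I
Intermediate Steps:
h(L) = 2*L*(-4 + L) (h(L) = (2*L)*(-4 + L) = 2*L*(-4 + L))
B(V) = -15
g = I*√118 (g = √(-118) = I*√118 ≈ 10.863*I)
R(j) = √(j + I*√118)
R(B(-9)) - H(-166, h(-5)) = √(-15 + I*√118) - 1*(-166) = √(-15 + I*√118) + 166 = 166 + √(-15 + I*√118)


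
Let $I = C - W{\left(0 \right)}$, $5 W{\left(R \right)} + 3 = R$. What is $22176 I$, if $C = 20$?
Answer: $\frac{2284128}{5} \approx 4.5683 \cdot 10^{5}$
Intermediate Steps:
$W{\left(R \right)} = - \frac{3}{5} + \frac{R}{5}$
$I = \frac{103}{5}$ ($I = 20 - \left(- \frac{3}{5} + \frac{1}{5} \cdot 0\right) = 20 - \left(- \frac{3}{5} + 0\right) = 20 - - \frac{3}{5} = 20 + \frac{3}{5} = \frac{103}{5} \approx 20.6$)
$22176 I = 22176 \cdot \frac{103}{5} = \frac{2284128}{5}$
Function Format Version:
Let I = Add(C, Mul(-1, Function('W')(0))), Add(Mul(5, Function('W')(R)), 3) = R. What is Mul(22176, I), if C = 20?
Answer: Rational(2284128, 5) ≈ 4.5683e+5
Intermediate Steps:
Function('W')(R) = Add(Rational(-3, 5), Mul(Rational(1, 5), R))
I = Rational(103, 5) (I = Add(20, Mul(-1, Add(Rational(-3, 5), Mul(Rational(1, 5), 0)))) = Add(20, Mul(-1, Add(Rational(-3, 5), 0))) = Add(20, Mul(-1, Rational(-3, 5))) = Add(20, Rational(3, 5)) = Rational(103, 5) ≈ 20.600)
Mul(22176, I) = Mul(22176, Rational(103, 5)) = Rational(2284128, 5)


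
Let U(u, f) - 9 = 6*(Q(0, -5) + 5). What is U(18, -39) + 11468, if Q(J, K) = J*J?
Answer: 11507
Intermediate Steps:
Q(J, K) = J²
U(u, f) = 39 (U(u, f) = 9 + 6*(0² + 5) = 9 + 6*(0 + 5) = 9 + 6*5 = 9 + 30 = 39)
U(18, -39) + 11468 = 39 + 11468 = 11507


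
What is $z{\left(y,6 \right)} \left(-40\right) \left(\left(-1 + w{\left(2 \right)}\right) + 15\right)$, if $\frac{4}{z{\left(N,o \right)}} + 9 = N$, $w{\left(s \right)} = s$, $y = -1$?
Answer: $256$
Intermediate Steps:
$z{\left(N,o \right)} = \frac{4}{-9 + N}$
$z{\left(y,6 \right)} \left(-40\right) \left(\left(-1 + w{\left(2 \right)}\right) + 15\right) = \frac{4}{-9 - 1} \left(-40\right) \left(\left(-1 + 2\right) + 15\right) = \frac{4}{-10} \left(-40\right) \left(1 + 15\right) = 4 \left(- \frac{1}{10}\right) \left(-40\right) 16 = \left(- \frac{2}{5}\right) \left(-40\right) 16 = 16 \cdot 16 = 256$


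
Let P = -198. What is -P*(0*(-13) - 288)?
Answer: -57024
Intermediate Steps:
-P*(0*(-13) - 288) = -(-198)*(0*(-13) - 288) = -(-198)*(0 - 288) = -(-198)*(-288) = -1*57024 = -57024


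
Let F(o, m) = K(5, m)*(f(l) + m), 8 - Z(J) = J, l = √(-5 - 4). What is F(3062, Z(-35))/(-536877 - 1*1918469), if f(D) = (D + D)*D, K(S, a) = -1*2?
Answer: 25/1227673 ≈ 2.0364e-5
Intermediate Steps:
K(S, a) = -2
l = 3*I (l = √(-9) = 3*I ≈ 3.0*I)
f(D) = 2*D² (f(D) = (2*D)*D = 2*D²)
Z(J) = 8 - J
F(o, m) = 36 - 2*m (F(o, m) = -2*(2*(3*I)² + m) = -2*(2*(-9) + m) = -2*(-18 + m) = 36 - 2*m)
F(3062, Z(-35))/(-536877 - 1*1918469) = (36 - 2*(8 - 1*(-35)))/(-536877 - 1*1918469) = (36 - 2*(8 + 35))/(-536877 - 1918469) = (36 - 2*43)/(-2455346) = (36 - 86)*(-1/2455346) = -50*(-1/2455346) = 25/1227673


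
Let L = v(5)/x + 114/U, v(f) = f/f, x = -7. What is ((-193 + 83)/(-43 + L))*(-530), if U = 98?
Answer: -259700/187 ≈ -1388.8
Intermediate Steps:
v(f) = 1
L = 50/49 (L = 1/(-7) + 114/98 = 1*(-⅐) + 114*(1/98) = -⅐ + 57/49 = 50/49 ≈ 1.0204)
((-193 + 83)/(-43 + L))*(-530) = ((-193 + 83)/(-43 + 50/49))*(-530) = -110/(-2057/49)*(-530) = -110*(-49/2057)*(-530) = (490/187)*(-530) = -259700/187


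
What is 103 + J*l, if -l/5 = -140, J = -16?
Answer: -11097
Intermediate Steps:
l = 700 (l = -5*(-140) = 700)
103 + J*l = 103 - 16*700 = 103 - 11200 = -11097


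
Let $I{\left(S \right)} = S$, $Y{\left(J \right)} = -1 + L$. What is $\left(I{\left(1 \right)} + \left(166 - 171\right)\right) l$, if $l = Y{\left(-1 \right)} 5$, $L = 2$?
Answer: $-20$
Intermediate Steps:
$Y{\left(J \right)} = 1$ ($Y{\left(J \right)} = -1 + 2 = 1$)
$l = 5$ ($l = 1 \cdot 5 = 5$)
$\left(I{\left(1 \right)} + \left(166 - 171\right)\right) l = \left(1 + \left(166 - 171\right)\right) 5 = \left(1 - 5\right) 5 = \left(-4\right) 5 = -20$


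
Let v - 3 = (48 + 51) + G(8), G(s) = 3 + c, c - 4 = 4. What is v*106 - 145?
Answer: 11833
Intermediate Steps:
c = 8 (c = 4 + 4 = 8)
G(s) = 11 (G(s) = 3 + 8 = 11)
v = 113 (v = 3 + ((48 + 51) + 11) = 3 + (99 + 11) = 3 + 110 = 113)
v*106 - 145 = 113*106 - 145 = 11978 - 145 = 11833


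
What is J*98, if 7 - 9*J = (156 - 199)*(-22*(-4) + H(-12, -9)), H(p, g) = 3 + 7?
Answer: 45962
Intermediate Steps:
H(p, g) = 10
J = 469 (J = 7/9 - (156 - 199)*(-22*(-4) + 10)/9 = 7/9 - (-43)*(88 + 10)/9 = 7/9 - (-43)*98/9 = 7/9 - 1/9*(-4214) = 7/9 + 4214/9 = 469)
J*98 = 469*98 = 45962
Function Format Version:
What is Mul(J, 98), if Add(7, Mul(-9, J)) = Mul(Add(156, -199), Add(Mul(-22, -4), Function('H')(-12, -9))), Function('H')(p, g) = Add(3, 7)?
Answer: 45962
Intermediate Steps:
Function('H')(p, g) = 10
J = 469 (J = Add(Rational(7, 9), Mul(Rational(-1, 9), Mul(Add(156, -199), Add(Mul(-22, -4), 10)))) = Add(Rational(7, 9), Mul(Rational(-1, 9), Mul(-43, Add(88, 10)))) = Add(Rational(7, 9), Mul(Rational(-1, 9), Mul(-43, 98))) = Add(Rational(7, 9), Mul(Rational(-1, 9), -4214)) = Add(Rational(7, 9), Rational(4214, 9)) = 469)
Mul(J, 98) = Mul(469, 98) = 45962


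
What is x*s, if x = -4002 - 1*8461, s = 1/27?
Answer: -12463/27 ≈ -461.59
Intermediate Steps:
s = 1/27 ≈ 0.037037
x = -12463 (x = -4002 - 8461 = -12463)
x*s = -12463*1/27 = -12463/27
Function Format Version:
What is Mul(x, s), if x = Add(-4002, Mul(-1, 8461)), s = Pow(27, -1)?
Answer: Rational(-12463, 27) ≈ -461.59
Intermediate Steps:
s = Rational(1, 27) ≈ 0.037037
x = -12463 (x = Add(-4002, -8461) = -12463)
Mul(x, s) = Mul(-12463, Rational(1, 27)) = Rational(-12463, 27)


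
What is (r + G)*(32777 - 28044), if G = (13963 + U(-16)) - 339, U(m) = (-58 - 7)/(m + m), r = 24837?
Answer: 5825456861/32 ≈ 1.8205e+8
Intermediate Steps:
U(m) = -65/(2*m) (U(m) = -65*1/(2*m) = -65/(2*m))
G = 436033/32 (G = (13963 - 65/2/(-16)) - 339 = (13963 - 65/2*(-1/16)) - 339 = (13963 + 65/32) - 339 = 446881/32 - 339 = 436033/32 ≈ 13626.)
(r + G)*(32777 - 28044) = (24837 + 436033/32)*(32777 - 28044) = (1230817/32)*4733 = 5825456861/32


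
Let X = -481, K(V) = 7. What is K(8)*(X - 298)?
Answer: -5453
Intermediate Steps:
K(8)*(X - 298) = 7*(-481 - 298) = 7*(-779) = -5453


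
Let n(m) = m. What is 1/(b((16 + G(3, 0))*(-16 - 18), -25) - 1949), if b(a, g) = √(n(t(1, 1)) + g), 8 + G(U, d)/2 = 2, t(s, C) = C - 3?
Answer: -1949/3798628 - 3*I*√3/3798628 ≈ -0.00051308 - 1.3679e-6*I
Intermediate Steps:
t(s, C) = -3 + C
G(U, d) = -12 (G(U, d) = -16 + 2*2 = -16 + 4 = -12)
b(a, g) = √(-2 + g) (b(a, g) = √((-3 + 1) + g) = √(-2 + g))
1/(b((16 + G(3, 0))*(-16 - 18), -25) - 1949) = 1/(√(-2 - 25) - 1949) = 1/(√(-27) - 1949) = 1/(3*I*√3 - 1949) = 1/(-1949 + 3*I*√3)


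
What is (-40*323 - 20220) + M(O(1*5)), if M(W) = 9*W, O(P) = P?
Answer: -33095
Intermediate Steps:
(-40*323 - 20220) + M(O(1*5)) = (-40*323 - 20220) + 9*(1*5) = (-12920 - 20220) + 9*5 = -33140 + 45 = -33095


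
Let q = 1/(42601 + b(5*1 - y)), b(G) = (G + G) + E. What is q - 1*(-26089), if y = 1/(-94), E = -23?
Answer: 52220707740/2001637 ≈ 26089.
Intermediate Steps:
y = -1/94 ≈ -0.010638
b(G) = -23 + 2*G (b(G) = (G + G) - 23 = 2*G - 23 = -23 + 2*G)
q = 47/2001637 (q = 1/(42601 + (-23 + 2*(5*1 - 1*(-1/94)))) = 1/(42601 + (-23 + 2*(5 + 1/94))) = 1/(42601 + (-23 + 2*(471/94))) = 1/(42601 + (-23 + 471/47)) = 1/(42601 - 610/47) = 1/(2001637/47) = 47/2001637 ≈ 2.3481e-5)
q - 1*(-26089) = 47/2001637 - 1*(-26089) = 47/2001637 + 26089 = 52220707740/2001637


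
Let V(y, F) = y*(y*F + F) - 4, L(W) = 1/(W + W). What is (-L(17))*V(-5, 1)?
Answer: -8/17 ≈ -0.47059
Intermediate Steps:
L(W) = 1/(2*W)
V(y, F) = -4 + y*(F + F*y) (V(y, F) = y*(F*y + F) - 4 = y*(F + F*y) - 4 = -4 + y*(F + F*y))
(-L(17))*V(-5, 1) = (-1/(2*17))*(-4 + 1*(-5) + 1*(-5)**2) = (-1/(2*17))*(-4 - 5 + 1*25) = (-1*1/34)*(-4 - 5 + 25) = -1/34*16 = -8/17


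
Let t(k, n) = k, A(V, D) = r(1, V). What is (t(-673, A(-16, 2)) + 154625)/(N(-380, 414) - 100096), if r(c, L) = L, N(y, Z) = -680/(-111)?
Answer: -125652/81691 ≈ -1.5381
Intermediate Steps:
N(y, Z) = 680/111 (N(y, Z) = -680*(-1/111) = 680/111)
A(V, D) = V
(t(-673, A(-16, 2)) + 154625)/(N(-380, 414) - 100096) = (-673 + 154625)/(680/111 - 100096) = 153952/(-11109976/111) = 153952*(-111/11109976) = -125652/81691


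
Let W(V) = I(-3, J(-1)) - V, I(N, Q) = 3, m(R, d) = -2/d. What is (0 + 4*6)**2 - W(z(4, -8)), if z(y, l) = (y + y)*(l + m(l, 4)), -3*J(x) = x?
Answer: 505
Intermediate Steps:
J(x) = -x/3
z(y, l) = 2*y*(-1/2 + l) (z(y, l) = (y + y)*(l - 2/4) = (2*y)*(l - 2*1/4) = (2*y)*(l - 1/2) = (2*y)*(-1/2 + l) = 2*y*(-1/2 + l))
W(V) = 3 - V
(0 + 4*6)**2 - W(z(4, -8)) = (0 + 4*6)**2 - (3 - 4*(-1 + 2*(-8))) = (0 + 24)**2 - (3 - 4*(-1 - 16)) = 24**2 - (3 - 4*(-17)) = 576 - (3 - 1*(-68)) = 576 - (3 + 68) = 576 - 1*71 = 576 - 71 = 505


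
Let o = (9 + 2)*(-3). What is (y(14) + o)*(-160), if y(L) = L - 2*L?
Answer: 7520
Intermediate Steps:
y(L) = -L (y(L) = L - 2*L = -L)
o = -33 (o = 11*(-3) = -33)
(y(14) + o)*(-160) = (-1*14 - 33)*(-160) = (-14 - 33)*(-160) = -47*(-160) = 7520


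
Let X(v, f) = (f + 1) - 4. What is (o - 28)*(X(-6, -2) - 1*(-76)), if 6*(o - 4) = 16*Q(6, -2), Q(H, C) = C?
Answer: -6248/3 ≈ -2082.7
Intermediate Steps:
X(v, f) = -3 + f (X(v, f) = (1 + f) - 4 = -3 + f)
o = -4/3 (o = 4 + (16*(-2))/6 = 4 + (⅙)*(-32) = 4 - 16/3 = -4/3 ≈ -1.3333)
(o - 28)*(X(-6, -2) - 1*(-76)) = (-4/3 - 28)*((-3 - 2) - 1*(-76)) = -88*(-5 + 76)/3 = -88/3*71 = -6248/3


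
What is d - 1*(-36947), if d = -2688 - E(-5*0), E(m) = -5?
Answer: 34264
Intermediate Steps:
d = -2683 (d = -2688 - 1*(-5) = -2688 + 5 = -2683)
d - 1*(-36947) = -2683 - 1*(-36947) = -2683 + 36947 = 34264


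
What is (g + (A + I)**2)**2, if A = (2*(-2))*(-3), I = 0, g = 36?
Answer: 32400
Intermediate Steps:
A = 12 (A = -4*(-3) = 12)
(g + (A + I)**2)**2 = (36 + (12 + 0)**2)**2 = (36 + 12**2)**2 = (36 + 144)**2 = 180**2 = 32400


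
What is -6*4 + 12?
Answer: -12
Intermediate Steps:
-6*4 + 12 = -24 + 12 = -12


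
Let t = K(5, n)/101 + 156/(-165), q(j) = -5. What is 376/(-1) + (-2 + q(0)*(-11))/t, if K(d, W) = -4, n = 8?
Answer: -2351887/5472 ≈ -429.80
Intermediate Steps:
t = -5472/5555 (t = -4/101 + 156/(-165) = -4*1/101 + 156*(-1/165) = -4/101 - 52/55 = -5472/5555 ≈ -0.98506)
376/(-1) + (-2 + q(0)*(-11))/t = 376/(-1) + (-2 - 5*(-11))/(-5472/5555) = 376*(-1) + (-2 + 55)*(-5555/5472) = -376 + 53*(-5555/5472) = -376 - 294415/5472 = -2351887/5472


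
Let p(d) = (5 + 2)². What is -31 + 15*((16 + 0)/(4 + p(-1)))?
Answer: -1403/53 ≈ -26.472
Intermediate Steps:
p(d) = 49 (p(d) = 7² = 49)
-31 + 15*((16 + 0)/(4 + p(-1))) = -31 + 15*((16 + 0)/(4 + 49)) = -31 + 15*(16/53) = -31 + 240/53 = -1403/53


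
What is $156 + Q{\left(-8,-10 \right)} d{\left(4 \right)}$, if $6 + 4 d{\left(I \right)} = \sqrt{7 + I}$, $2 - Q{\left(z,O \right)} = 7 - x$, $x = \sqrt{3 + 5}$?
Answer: $156 + \frac{\left(5 - 2 \sqrt{2}\right) \left(6 - \sqrt{11}\right)}{4} \approx 157.46$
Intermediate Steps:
$x = 2 \sqrt{2}$ ($x = \sqrt{8} = 2 \sqrt{2} \approx 2.8284$)
$Q{\left(z,O \right)} = -5 + 2 \sqrt{2}$ ($Q{\left(z,O \right)} = 2 - \left(7 - 2 \sqrt{2}\right) = -5 + 2 \sqrt{2}$)
$d{\left(I \right)} = - \frac{3}{2} + \frac{\sqrt{7 + I}}{4}$
$156 + Q{\left(-8,-10 \right)} d{\left(4 \right)} = 156 + \left(-5 + 2 \sqrt{2}\right) \left(- \frac{3}{2} + \frac{\sqrt{7 + 4}}{4}\right) = 156 + \left(-5 + 2 \sqrt{2}\right) \left(- \frac{3}{2} + \frac{\sqrt{11}}{4}\right)$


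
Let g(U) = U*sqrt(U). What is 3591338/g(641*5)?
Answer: 3591338*sqrt(3205)/10272025 ≈ 19.793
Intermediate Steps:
g(U) = U**(3/2)
3591338/g(641*5) = 3591338/((641*5)**(3/2)) = 3591338/(3205**(3/2)) = 3591338/((3205*sqrt(3205))) = 3591338*(sqrt(3205)/10272025) = 3591338*sqrt(3205)/10272025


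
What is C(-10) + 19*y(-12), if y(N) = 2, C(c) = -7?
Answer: 31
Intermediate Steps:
C(-10) + 19*y(-12) = -7 + 19*2 = -7 + 38 = 31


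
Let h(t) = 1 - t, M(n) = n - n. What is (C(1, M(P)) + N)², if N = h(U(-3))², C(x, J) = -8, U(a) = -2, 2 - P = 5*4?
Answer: 1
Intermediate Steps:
P = -18 (P = 2 - 5*4 = 2 - 1*20 = 2 - 20 = -18)
M(n) = 0
N = 9 (N = (1 - 1*(-2))² = (1 + 2)² = 3² = 9)
(C(1, M(P)) + N)² = (-8 + 9)² = 1² = 1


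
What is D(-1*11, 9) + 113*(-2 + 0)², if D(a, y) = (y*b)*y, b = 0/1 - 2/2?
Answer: 371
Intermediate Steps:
b = -1 (b = 0*1 - 2*½ = 0 - 1 = -1)
D(a, y) = -y² (D(a, y) = (y*(-1))*y = (-y)*y = -y²)
D(-1*11, 9) + 113*(-2 + 0)² = -1*9² + 113*(-2 + 0)² = -1*81 + 113*(-2)² = -81 + 113*4 = -81 + 452 = 371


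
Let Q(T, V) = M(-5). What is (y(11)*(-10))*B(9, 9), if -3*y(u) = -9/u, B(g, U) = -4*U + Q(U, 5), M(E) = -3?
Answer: 1170/11 ≈ 106.36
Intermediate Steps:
Q(T, V) = -3
B(g, U) = -3 - 4*U (B(g, U) = -4*U - 3 = -3 - 4*U)
y(u) = 3/u (y(u) = -(-3)/u = 3/u)
(y(11)*(-10))*B(9, 9) = ((3/11)*(-10))*(-3 - 4*9) = ((3*(1/11))*(-10))*(-3 - 36) = ((3/11)*(-10))*(-39) = -30/11*(-39) = 1170/11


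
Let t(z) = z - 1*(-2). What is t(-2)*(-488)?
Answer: 0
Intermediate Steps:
t(z) = 2 + z (t(z) = z + 2 = 2 + z)
t(-2)*(-488) = (2 - 2)*(-488) = 0*(-488) = 0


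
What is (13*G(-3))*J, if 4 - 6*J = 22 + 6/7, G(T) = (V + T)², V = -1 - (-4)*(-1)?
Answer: -18304/7 ≈ -2614.9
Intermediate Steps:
V = -5 (V = -1 - 1*4 = -1 - 4 = -5)
G(T) = (-5 + T)²
J = -22/7 (J = ⅔ - (22 + 6/7)/6 = ⅔ - ⅙*160/7 = ⅔ - 80/21 = -22/7 ≈ -3.1429)
(13*G(-3))*J = (13*(-5 - 3)²)*(-22/7) = (13*(-8)²)*(-22/7) = (13*64)*(-22/7) = 832*(-22/7) = -18304/7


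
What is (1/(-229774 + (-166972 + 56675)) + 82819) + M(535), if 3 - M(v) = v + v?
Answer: 27801484391/340071 ≈ 81752.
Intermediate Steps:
M(v) = 3 - 2*v (M(v) = 3 - (v + v) = 3 - 2*v)
(1/(-229774 + (-166972 + 56675)) + 82819) + M(535) = (1/(-229774 + (-166972 + 56675)) + 82819) + (3 - 2*535) = (1/(-229774 - 110297) + 82819) + (3 - 1070) = (1/(-340071) + 82819) - 1067 = (-1/340071 + 82819) - 1067 = 28164340148/340071 - 1067 = 27801484391/340071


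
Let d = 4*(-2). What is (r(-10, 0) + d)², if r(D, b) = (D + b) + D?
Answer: 784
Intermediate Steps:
r(D, b) = b + 2*D
d = -8
(r(-10, 0) + d)² = ((0 + 2*(-10)) - 8)² = ((0 - 20) - 8)² = (-20 - 8)² = (-28)² = 784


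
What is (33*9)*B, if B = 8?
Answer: 2376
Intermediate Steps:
(33*9)*B = (33*9)*8 = 297*8 = 2376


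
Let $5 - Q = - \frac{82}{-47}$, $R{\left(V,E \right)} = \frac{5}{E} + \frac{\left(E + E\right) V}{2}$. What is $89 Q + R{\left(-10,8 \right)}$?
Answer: $\frac{79091}{376} \approx 210.35$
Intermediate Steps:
$R{\left(V,E \right)} = \frac{5}{E} + E V$ ($R{\left(V,E \right)} = \frac{5}{E} + 2 E V \frac{1}{2} = \frac{5}{E} + E V$)
$Q = \frac{153}{47}$ ($Q = 5 - - \frac{82}{-47} = 5 - \left(-82\right) \left(- \frac{1}{47}\right) = 5 - \frac{82}{47} = \frac{153}{47} \approx 3.2553$)
$89 Q + R{\left(-10,8 \right)} = 89 \cdot \frac{153}{47} + \left(\frac{5}{8} + 8 \left(-10\right)\right) = \frac{13617}{47} + \left(5 \cdot \frac{1}{8} - 80\right) = \frac{13617}{47} + \left(\frac{5}{8} - 80\right) = \frac{13617}{47} - \frac{635}{8} = \frac{79091}{376}$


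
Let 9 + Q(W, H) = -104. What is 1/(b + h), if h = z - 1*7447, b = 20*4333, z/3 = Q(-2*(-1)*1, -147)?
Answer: 1/78874 ≈ 1.2678e-5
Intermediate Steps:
Q(W, H) = -113 (Q(W, H) = -9 - 104 = -113)
z = -339 (z = 3*(-113) = -339)
b = 86660
h = -7786 (h = -339 - 1*7447 = -339 - 7447 = -7786)
1/(b + h) = 1/(86660 - 7786) = 1/78874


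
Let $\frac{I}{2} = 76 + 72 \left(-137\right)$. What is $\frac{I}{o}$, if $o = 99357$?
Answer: $- \frac{19576}{99357} \approx -0.19703$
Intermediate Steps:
$I = -19576$ ($I = 2 \left(76 + 72 \left(-137\right)\right) = 2 \left(76 - 9864\right) = 2 \left(-9788\right) = -19576$)
$\frac{I}{o} = - \frac{19576}{99357}$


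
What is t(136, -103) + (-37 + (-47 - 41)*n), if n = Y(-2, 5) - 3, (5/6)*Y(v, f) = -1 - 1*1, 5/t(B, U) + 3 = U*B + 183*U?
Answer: 14399247/32860 ≈ 438.20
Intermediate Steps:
t(B, U) = 5/(-3 + 183*U + B*U) (t(B, U) = 5/(-3 + (U*B + 183*U)) = 5/(-3 + (B*U + 183*U)) = 5/(-3 + (183*U + B*U)) = 5/(-3 + 183*U + B*U))
Y(v, f) = -12/5 (Y(v, f) = 6*(-1 - 1*1)/5 = 6*(-1 - 1)/5 = (6/5)*(-2) = -12/5)
n = -27/5 (n = -12/5 - 3 = -27/5 ≈ -5.4000)
t(136, -103) + (-37 + (-47 - 41)*n) = 5/(-3 + 183*(-103) + 136*(-103)) + (-37 + (-47 - 41)*(-27/5)) = 5/(-3 - 18849 - 14008) + (-37 - 88*(-27/5)) = 5/(-32860) + (-37 + 2376/5) = 5*(-1/32860) + 2191/5 = -1/6572 + 2191/5 = 14399247/32860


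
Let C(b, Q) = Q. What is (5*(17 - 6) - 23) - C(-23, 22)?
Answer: 10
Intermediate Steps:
(5*(17 - 6) - 23) - C(-23, 22) = (5*(17 - 6) - 23) - 1*22 = (5*11 - 23) - 22 = (55 - 23) - 22 = 32 - 22 = 10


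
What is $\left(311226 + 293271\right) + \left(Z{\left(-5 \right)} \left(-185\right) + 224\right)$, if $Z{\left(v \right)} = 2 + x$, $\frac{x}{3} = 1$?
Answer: $603796$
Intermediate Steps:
$x = 3$ ($x = 3 \cdot 1 = 3$)
$Z{\left(v \right)} = 5$ ($Z{\left(v \right)} = 2 + 3 = 5$)
$\left(311226 + 293271\right) + \left(Z{\left(-5 \right)} \left(-185\right) + 224\right) = \left(311226 + 293271\right) + \left(5 \left(-185\right) + 224\right) = 604497 + \left(-925 + 224\right) = 604497 - 701 = 603796$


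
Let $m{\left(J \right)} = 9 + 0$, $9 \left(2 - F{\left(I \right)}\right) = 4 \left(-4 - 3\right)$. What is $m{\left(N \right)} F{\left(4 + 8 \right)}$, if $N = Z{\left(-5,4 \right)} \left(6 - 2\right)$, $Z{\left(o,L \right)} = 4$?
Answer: $46$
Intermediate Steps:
$F{\left(I \right)} = \frac{46}{9}$ ($F{\left(I \right)} = 2 - \frac{4 \left(-4 - 3\right)}{9} = 2 - \frac{4 \left(-7\right)}{9} = 2 - - \frac{28}{9} = 2 + \frac{28}{9} = \frac{46}{9}$)
$N = 16$ ($N = 4 \left(6 - 2\right) = 4 \cdot 4 = 16$)
$m{\left(J \right)} = 9$
$m{\left(N \right)} F{\left(4 + 8 \right)} = 9 \cdot \frac{46}{9} = 46$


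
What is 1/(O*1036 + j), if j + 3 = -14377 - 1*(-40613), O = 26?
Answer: 1/53169 ≈ 1.8808e-5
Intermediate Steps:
j = 26233 (j = -3 + (-14377 - 1*(-40613)) = -3 + (-14377 + 40613) = -3 + 26236 = 26233)
1/(O*1036 + j) = 1/(26*1036 + 26233) = 1/(26936 + 26233) = 1/53169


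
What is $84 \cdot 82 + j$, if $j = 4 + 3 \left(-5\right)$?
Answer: $6877$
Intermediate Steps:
$j = -11$ ($j = 4 - 15 = -11$)
$84 \cdot 82 + j = 84 \cdot 82 - 11 = 6888 - 11 = 6877$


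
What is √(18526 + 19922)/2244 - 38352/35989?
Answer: -2256/2117 + √267/187 ≈ -0.97828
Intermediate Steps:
√(18526 + 19922)/2244 - 38352/35989 = √38448*(1/2244) - 38352*1/35989 = (12*√267)*(1/2244) - 2256/2117 = √267/187 - 2256/2117 = -2256/2117 + √267/187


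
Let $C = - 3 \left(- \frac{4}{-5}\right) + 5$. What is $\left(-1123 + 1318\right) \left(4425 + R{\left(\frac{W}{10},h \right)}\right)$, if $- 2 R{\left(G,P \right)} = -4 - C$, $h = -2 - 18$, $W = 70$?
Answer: $\frac{1727037}{2} \approx 8.6352 \cdot 10^{5}$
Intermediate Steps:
$h = -20$
$C = \frac{13}{5}$ ($C = - 3 \left(\left(-4\right) \left(- \frac{1}{5}\right)\right) + 5 = \left(-3\right) \frac{4}{5} + 5 = - \frac{12}{5} + 5 = \frac{13}{5} \approx 2.6$)
$R{\left(G,P \right)} = \frac{33}{10}$ ($R{\left(G,P \right)} = - \frac{-4 - \frac{13}{5}}{2} = \left(- \frac{1}{2}\right) \left(- \frac{33}{5}\right) = \frac{33}{10}$)
$\left(-1123 + 1318\right) \left(4425 + R{\left(\frac{W}{10},h \right)}\right) = \left(-1123 + 1318\right) \left(4425 + \frac{33}{10}\right) = 195 \cdot \frac{44283}{10} = \frac{1727037}{2}$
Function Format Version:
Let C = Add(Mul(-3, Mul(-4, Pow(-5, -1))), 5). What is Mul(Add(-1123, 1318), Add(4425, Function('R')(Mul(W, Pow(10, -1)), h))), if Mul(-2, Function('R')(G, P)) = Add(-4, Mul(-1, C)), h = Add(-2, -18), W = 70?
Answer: Rational(1727037, 2) ≈ 8.6352e+5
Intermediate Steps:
h = -20
C = Rational(13, 5) (C = Add(Mul(-3, Mul(-4, Rational(-1, 5))), 5) = Add(Mul(-3, Rational(4, 5)), 5) = Add(Rational(-12, 5), 5) = Rational(13, 5) ≈ 2.6000)
Function('R')(G, P) = Rational(33, 10) (Function('R')(G, P) = Mul(Rational(-1, 2), Add(-4, Mul(-1, Rational(13, 5)))) = Mul(Rational(-1, 2), Add(-4, Rational(-13, 5))) = Mul(Rational(-1, 2), Rational(-33, 5)) = Rational(33, 10))
Mul(Add(-1123, 1318), Add(4425, Function('R')(Mul(W, Pow(10, -1)), h))) = Mul(Add(-1123, 1318), Add(4425, Rational(33, 10))) = Mul(195, Rational(44283, 10)) = Rational(1727037, 2)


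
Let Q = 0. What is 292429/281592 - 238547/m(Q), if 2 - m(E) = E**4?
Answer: -33586170983/281592 ≈ -1.1927e+5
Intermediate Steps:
m(E) = 2 - E**4
292429/281592 - 238547/m(Q) = 292429/281592 - 238547/(2 - 1*0**4) = 292429*(1/281592) - 238547/(2 - 1*0) = 292429/281592 - 238547/(2 + 0) = 292429/281592 - 238547/2 = -33586170983/281592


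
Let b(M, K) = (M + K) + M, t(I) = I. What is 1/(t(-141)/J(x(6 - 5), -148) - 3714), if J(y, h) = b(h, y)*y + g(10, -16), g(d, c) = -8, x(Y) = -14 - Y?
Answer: -4657/17296239 ≈ -0.00026925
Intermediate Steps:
b(M, K) = K + 2*M (b(M, K) = (K + M) + M = K + 2*M)
J(y, h) = -8 + y*(y + 2*h) (J(y, h) = (y + 2*h)*y - 8 = y*(y + 2*h) - 8 = -8 + y*(y + 2*h))
1/(t(-141)/J(x(6 - 5), -148) - 3714) = 1/(-141/(-8 + (-14 - (6 - 5))*((-14 - (6 - 5)) + 2*(-148))) - 3714) = 1/(-141/(-8 + (-14 - 1*1)*((-14 - 1*1) - 296)) - 3714) = 1/(-141/(-8 + (-14 - 1)*((-14 - 1) - 296)) - 3714) = 1/(-141/(-8 - 15*(-15 - 296)) - 3714) = 1/(-141/(-8 - 15*(-311)) - 3714) = 1/(-141/(-8 + 4665) - 3714) = 1/(-141/4657 - 3714) = 1/(-17296239/4657) = -4657/17296239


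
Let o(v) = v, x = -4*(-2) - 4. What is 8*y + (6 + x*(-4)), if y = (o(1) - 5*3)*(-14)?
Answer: 1558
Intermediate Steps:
x = 4 (x = 8 - 4 = 4)
y = 196 (y = (1 - 5*3)*(-14) = (1 - 15)*(-14) = -14*(-14) = 196)
8*y + (6 + x*(-4)) = 8*196 + (6 + 4*(-4)) = 1568 + (6 - 16) = 1568 - 10 = 1558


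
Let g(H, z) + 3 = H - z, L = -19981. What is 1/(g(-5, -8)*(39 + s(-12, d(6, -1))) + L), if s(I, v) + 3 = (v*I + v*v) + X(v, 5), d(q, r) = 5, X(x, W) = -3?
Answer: -1/19981 ≈ -5.0048e-5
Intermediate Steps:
s(I, v) = -6 + v² + I*v (s(I, v) = -3 + ((v*I + v*v) - 3) = -3 + ((I*v + v²) - 3) = -3 + ((v² + I*v) - 3) = -3 + (-3 + v² + I*v) = -6 + v² + I*v)
g(H, z) = -3 + H - z (g(H, z) = -3 + (H - z) = -3 + H - z)
1/(g(-5, -8)*(39 + s(-12, d(6, -1))) + L) = 1/((-3 - 5 - 1*(-8))*(39 + (-6 + 5² - 12*5)) - 19981) = 1/((-3 - 5 + 8)*(39 + (-6 + 25 - 60)) - 19981) = 1/(0*(39 - 41) - 19981) = 1/(0*(-2) - 19981) = 1/(0 - 19981) = 1/(-19981) = -1/19981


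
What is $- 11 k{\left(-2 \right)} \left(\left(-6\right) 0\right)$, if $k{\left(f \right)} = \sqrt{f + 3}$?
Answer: $0$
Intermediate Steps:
$k{\left(f \right)} = \sqrt{3 + f}$
$- 11 k{\left(-2 \right)} \left(\left(-6\right) 0\right) = - 11 \sqrt{3 - 2} \left(\left(-6\right) 0\right) = - 11 \sqrt{1} \cdot 0 = \left(-11\right) 1 \cdot 0 = \left(-11\right) 0 = 0$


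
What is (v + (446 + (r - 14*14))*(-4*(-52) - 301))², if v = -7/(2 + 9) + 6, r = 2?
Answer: 66428361169/121 ≈ 5.4900e+8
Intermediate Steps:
v = 59/11 (v = -7/11 + 6 = 59/11 ≈ 5.3636)
(v + (446 + (r - 14*14))*(-4*(-52) - 301))² = (59/11 + (446 + (2 - 14*14))*(-4*(-52) - 301))² = (59/11 + (446 + (2 - 196))*(208 - 301))² = (59/11 + (446 - 194)*(-93))² = (59/11 + 252*(-93))² = (59/11 - 23436)² = (-257737/11)² = 66428361169/121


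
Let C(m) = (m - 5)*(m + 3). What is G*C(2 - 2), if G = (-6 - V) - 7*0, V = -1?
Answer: 75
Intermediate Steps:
C(m) = (-5 + m)*(3 + m)
G = -5 (G = (-6 - 1*(-1)) - 7*0 = (-6 + 1) + 0 = -5 + 0 = -5)
G*C(2 - 2) = -5*(-15 + (2 - 2)² - 2*(2 - 2)) = -5*(-15 + 0² - 2*0) = -5*(-15 + 0 + 0) = -5*(-15) = 75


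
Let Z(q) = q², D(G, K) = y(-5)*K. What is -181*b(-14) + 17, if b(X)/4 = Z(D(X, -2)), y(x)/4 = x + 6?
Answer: -46319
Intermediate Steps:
y(x) = 24 + 4*x (y(x) = 4*(x + 6) = 4*(6 + x) = 24 + 4*x)
D(G, K) = 4*K (D(G, K) = (24 + 4*(-5))*K = (24 - 20)*K = 4*K)
b(X) = 256 (b(X) = 4*(4*(-2))² = 4*(-8)² = 4*64 = 256)
-181*b(-14) + 17 = -181*256 + 17 = -46336 + 17 = -46319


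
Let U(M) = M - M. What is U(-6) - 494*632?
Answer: -312208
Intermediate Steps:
U(M) = 0
U(-6) - 494*632 = 0 - 494*632 = 0 - 312208 = -312208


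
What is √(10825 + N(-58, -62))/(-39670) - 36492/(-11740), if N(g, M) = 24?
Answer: 9123/2935 - √10849/39670 ≈ 3.1057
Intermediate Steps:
√(10825 + N(-58, -62))/(-39670) - 36492/(-11740) = √(10825 + 24)/(-39670) - 36492/(-11740) = √10849*(-1/39670) - 36492*(-1/11740) = -√10849/39670 + 9123/2935 = 9123/2935 - √10849/39670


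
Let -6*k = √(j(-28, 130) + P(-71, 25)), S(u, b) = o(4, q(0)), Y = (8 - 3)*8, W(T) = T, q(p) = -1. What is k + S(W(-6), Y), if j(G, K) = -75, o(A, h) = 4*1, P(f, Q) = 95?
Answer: 4 - √5/3 ≈ 3.2546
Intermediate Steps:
o(A, h) = 4
Y = 40 (Y = 5*8 = 40)
S(u, b) = 4
k = -√5/3 (k = -√(-75 + 95)/6 = -√5/3 ≈ -0.74536)
k + S(W(-6), Y) = -√5/3 + 4 = 4 - √5/3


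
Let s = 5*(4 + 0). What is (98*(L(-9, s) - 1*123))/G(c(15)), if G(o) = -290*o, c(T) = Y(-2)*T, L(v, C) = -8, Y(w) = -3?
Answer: -6419/6525 ≈ -0.98376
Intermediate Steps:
s = 20 (s = 5*4 = 20)
c(T) = -3*T
(98*(L(-9, s) - 1*123))/G(c(15)) = (98*(-8 - 1*123))/((-(-870)*15)) = (98*(-8 - 123))/((-290*(-45))) = (98*(-131))/13050 = -12838*1/13050 = -6419/6525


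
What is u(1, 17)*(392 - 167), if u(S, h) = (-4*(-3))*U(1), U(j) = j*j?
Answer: 2700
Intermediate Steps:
U(j) = j²
u(S, h) = 12 (u(S, h) = -4*(-3)*1² = 12*1 = 12)
u(1, 17)*(392 - 167) = 12*(392 - 167) = 12*225 = 2700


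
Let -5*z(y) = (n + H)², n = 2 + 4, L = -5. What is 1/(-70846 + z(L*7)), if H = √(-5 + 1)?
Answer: -177131/12550156522 + 6*I/6275078261 ≈ -1.4114e-5 + 9.5616e-10*I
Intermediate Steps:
H = 2*I (H = √(-4) = 2*I ≈ 2.0*I)
n = 6
z(y) = -(6 + 2*I)²/5
1/(-70846 + z(L*7)) = 1/(-70846 + (-32/5 - 24*I/5)) = 1/(-354262/5 - 24*I/5) = 5*(-354262/5 + 24*I/5)/25100313044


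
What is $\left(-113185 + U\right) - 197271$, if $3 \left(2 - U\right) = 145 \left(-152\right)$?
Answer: $- \frac{909322}{3} \approx -3.0311 \cdot 10^{5}$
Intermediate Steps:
$U = \frac{22046}{3}$ ($U = 2 - \frac{145 \left(-152\right)}{3} = 2 - - \frac{22040}{3} = 2 + \frac{22040}{3} = \frac{22046}{3} \approx 7348.7$)
$\left(-113185 + U\right) - 197271 = \left(-113185 + \frac{22046}{3}\right) - 197271 = - \frac{317509}{3} - 197271 = - \frac{909322}{3}$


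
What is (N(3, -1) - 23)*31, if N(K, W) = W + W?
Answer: -775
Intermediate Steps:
N(K, W) = 2*W
(N(3, -1) - 23)*31 = (2*(-1) - 23)*31 = (-2 - 23)*31 = -25*31 = -775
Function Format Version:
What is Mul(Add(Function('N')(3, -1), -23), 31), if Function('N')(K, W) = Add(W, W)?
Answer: -775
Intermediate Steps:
Function('N')(K, W) = Mul(2, W)
Mul(Add(Function('N')(3, -1), -23), 31) = Mul(Add(Mul(2, -1), -23), 31) = Mul(Add(-2, -23), 31) = Mul(-25, 31) = -775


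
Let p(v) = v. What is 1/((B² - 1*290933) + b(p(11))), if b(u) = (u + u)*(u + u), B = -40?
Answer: -1/288849 ≈ -3.4620e-6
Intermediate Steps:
b(u) = 4*u² (b(u) = (2*u)*(2*u) = 4*u²)
1/((B² - 1*290933) + b(p(11))) = 1/(((-40)² - 1*290933) + 4*11²) = 1/((1600 - 290933) + 4*121) = 1/(-289333 + 484) = 1/(-288849) = -1/288849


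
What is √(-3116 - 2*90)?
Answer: 4*I*√206 ≈ 57.411*I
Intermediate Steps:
√(-3116 - 2*90) = √(-3116 - 180) = √(-3296) = 4*I*√206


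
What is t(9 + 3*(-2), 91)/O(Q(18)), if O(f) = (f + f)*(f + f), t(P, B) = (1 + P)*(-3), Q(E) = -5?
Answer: -3/25 ≈ -0.12000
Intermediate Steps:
t(P, B) = -3 - 3*P
O(f) = 4*f² (O(f) = (2*f)*(2*f) = 4*f²)
t(9 + 3*(-2), 91)/O(Q(18)) = (-3 - 3*(9 + 3*(-2)))/((4*(-5)²)) = (-3 - 3*(9 - 6))/((4*25)) = (-3 - 3*3)/100 = (-3 - 9)*(1/100) = -12*1/100 = -3/25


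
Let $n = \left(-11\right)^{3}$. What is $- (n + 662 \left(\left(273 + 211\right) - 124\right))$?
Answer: $-236989$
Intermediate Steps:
$n = -1331$
$- (n + 662 \left(\left(273 + 211\right) - 124\right)) = - (-1331 + 662 \left(\left(273 + 211\right) - 124\right)) = - (-1331 + 662 \left(484 - 124\right)) = - (-1331 + 662 \cdot 360) = - (-1331 + 238320) = \left(-1\right) 236989 = -236989$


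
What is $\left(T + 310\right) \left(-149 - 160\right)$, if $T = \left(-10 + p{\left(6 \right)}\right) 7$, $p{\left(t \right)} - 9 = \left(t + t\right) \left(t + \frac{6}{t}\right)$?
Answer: $-275319$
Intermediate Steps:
$p{\left(t \right)} = 9 + 2 t \left(t + \frac{6}{t}\right)$ ($p{\left(t \right)} = 9 + \left(t + t\right) \left(t + \frac{6}{t}\right) = 9 + 2 t \left(t + \frac{6}{t}\right)$)
$T = 581$ ($T = \left(-10 + \left(21 + 2 \cdot 6^{2}\right)\right) 7 = \left(-10 + \left(21 + 2 \cdot 36\right)\right) 7 = \left(-10 + \left(21 + 72\right)\right) 7 = \left(-10 + 93\right) 7 = 83 \cdot 7 = 581$)
$\left(T + 310\right) \left(-149 - 160\right) = \left(581 + 310\right) \left(-149 - 160\right) = 891 \left(-309\right) = -275319$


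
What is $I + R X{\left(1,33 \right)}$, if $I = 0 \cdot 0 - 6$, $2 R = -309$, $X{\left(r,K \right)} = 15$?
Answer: $- \frac{4647}{2} \approx -2323.5$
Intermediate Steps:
$R = - \frac{309}{2}$ ($R = \frac{1}{2} \left(-309\right) = - \frac{309}{2} \approx -154.5$)
$I = -6$ ($I = 0 - 6 = -6$)
$I + R X{\left(1,33 \right)} = -6 - \frac{4635}{2} = - \frac{4647}{2}$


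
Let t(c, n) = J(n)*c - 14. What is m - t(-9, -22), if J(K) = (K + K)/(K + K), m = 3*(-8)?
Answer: -1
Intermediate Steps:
m = -24
J(K) = 1 (J(K) = (2*K)/((2*K)) = (2*K)*(1/(2*K)) = 1)
t(c, n) = -14 + c (t(c, n) = 1*c - 14 = c - 14 = -14 + c)
m - t(-9, -22) = -24 - (-14 - 9) = -24 - 1*(-23) = -24 + 23 = -1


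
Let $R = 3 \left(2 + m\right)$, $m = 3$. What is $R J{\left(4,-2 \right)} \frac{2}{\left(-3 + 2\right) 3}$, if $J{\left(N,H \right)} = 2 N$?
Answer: $-80$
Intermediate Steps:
$R = 15$ ($R = 3 \left(2 + 3\right) = 3 \cdot 5 = 15$)
$R J{\left(4,-2 \right)} \frac{2}{\left(-3 + 2\right) 3} = 15 \cdot 2 \cdot 4 \frac{2}{\left(-3 + 2\right) 3} = 15 \cdot 8 \frac{2}{\left(-1\right) 3} = 120 \frac{2}{-3} = 120 \cdot 2 \left(- \frac{1}{3}\right) = 120 \left(- \frac{2}{3}\right) = -80$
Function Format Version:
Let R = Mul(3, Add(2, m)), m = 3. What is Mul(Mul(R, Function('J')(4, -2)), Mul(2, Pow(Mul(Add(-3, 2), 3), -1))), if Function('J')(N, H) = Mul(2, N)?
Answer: -80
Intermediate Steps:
R = 15 (R = Mul(3, Add(2, 3)) = Mul(3, 5) = 15)
Mul(Mul(R, Function('J')(4, -2)), Mul(2, Pow(Mul(Add(-3, 2), 3), -1))) = Mul(Mul(15, Mul(2, 4)), Mul(2, Pow(Mul(Add(-3, 2), 3), -1))) = Mul(Mul(15, 8), Mul(2, Pow(Mul(-1, 3), -1))) = Mul(120, Mul(2, Pow(-3, -1))) = Mul(120, Mul(2, Rational(-1, 3))) = Mul(120, Rational(-2, 3)) = -80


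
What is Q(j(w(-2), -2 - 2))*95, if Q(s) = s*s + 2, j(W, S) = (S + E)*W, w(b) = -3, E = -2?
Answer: 30970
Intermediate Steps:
j(W, S) = W*(-2 + S) (j(W, S) = (S - 2)*W = (-2 + S)*W = W*(-2 + S))
Q(s) = 2 + s² (Q(s) = s² + 2 = 2 + s²)
Q(j(w(-2), -2 - 2))*95 = (2 + (-3*(-2 + (-2 - 2)))²)*95 = (2 + (-3*(-2 - 4))²)*95 = (2 + (-3*(-6))²)*95 = (2 + 18²)*95 = (2 + 324)*95 = 326*95 = 30970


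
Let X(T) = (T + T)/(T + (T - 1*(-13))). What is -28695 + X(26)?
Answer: -143471/5 ≈ -28694.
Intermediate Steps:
X(T) = 2*T/(13 + 2*T) (X(T) = (2*T)/(T + (T + 13)) = (2*T)/(T + (13 + T)) = (2*T)/(13 + 2*T) = 2*T/(13 + 2*T))
-28695 + X(26) = -28695 + 2*26/(13 + 2*26) = -28695 + 2*26/(13 + 52) = -28695 + 2*26/65 = -28695 + 2*26*(1/65) = -28695 + 4/5 = -143471/5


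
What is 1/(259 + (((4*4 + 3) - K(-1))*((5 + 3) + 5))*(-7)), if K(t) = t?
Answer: -1/1561 ≈ -0.00064061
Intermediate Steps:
1/(259 + (((4*4 + 3) - K(-1))*((5 + 3) + 5))*(-7)) = 1/(259 + (((4*4 + 3) - 1*(-1))*((5 + 3) + 5))*(-7)) = 1/(259 + (((16 + 3) + 1)*(8 + 5))*(-7)) = 1/(259 + ((19 + 1)*13)*(-7)) = 1/(259 + (20*13)*(-7)) = 1/(259 + 260*(-7)) = 1/(259 - 1820) = 1/(-1561) = -1/1561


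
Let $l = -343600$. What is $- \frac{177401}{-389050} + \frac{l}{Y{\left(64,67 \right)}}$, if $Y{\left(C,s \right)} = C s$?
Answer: $- \frac{4153652641}{52132700} \approx -79.675$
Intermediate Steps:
$- \frac{177401}{-389050} + \frac{l}{Y{\left(64,67 \right)}} = - \frac{177401}{-389050} - \frac{343600}{64 \cdot 67} = \left(-177401\right) \left(- \frac{1}{389050}\right) - \frac{343600}{4288} = \frac{177401}{389050} - \frac{21475}{268} = - \frac{4153652641}{52132700}$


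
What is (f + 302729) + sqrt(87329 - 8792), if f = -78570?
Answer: 224159 + sqrt(78537) ≈ 2.2444e+5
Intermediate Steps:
(f + 302729) + sqrt(87329 - 8792) = (-78570 + 302729) + sqrt(87329 - 8792) = 224159 + sqrt(78537)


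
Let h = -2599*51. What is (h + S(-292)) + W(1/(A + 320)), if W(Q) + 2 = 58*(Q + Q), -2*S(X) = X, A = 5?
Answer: -43031509/325 ≈ -1.3240e+5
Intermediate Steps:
S(X) = -X/2
W(Q) = -2 + 116*Q (W(Q) = -2 + 58*(Q + Q) = -2 + 58*(2*Q) = -2 + 116*Q)
h = -132549
(h + S(-292)) + W(1/(A + 320)) = (-132549 - 1/2*(-292)) + (-2 + 116/(5 + 320)) = (-132549 + 146) + (-2 + 116/325) = -132403 + (-2 + 116*(1/325)) = -132403 + (-2 + 116/325) = -132403 - 534/325 = -43031509/325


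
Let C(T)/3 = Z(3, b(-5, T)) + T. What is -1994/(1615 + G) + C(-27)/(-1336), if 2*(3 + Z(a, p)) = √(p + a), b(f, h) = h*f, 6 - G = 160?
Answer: -1266247/975948 - 3*√138/2672 ≈ -1.3106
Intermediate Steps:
G = -154 (G = 6 - 1*160 = 6 - 160 = -154)
b(f, h) = f*h
Z(a, p) = -3 + √(a + p)/2 (Z(a, p) = -3 + √(p + a)/2 = -3 + √(a + p)/2)
C(T) = -9 + 3*T + 3*√(3 - 5*T)/2 (C(T) = 3*((-3 + √(3 - 5*T)/2) + T) = 3*(-3 + T + √(3 - 5*T)/2) = -9 + 3*T + 3*√(3 - 5*T)/2)
-1994/(1615 + G) + C(-27)/(-1336) = -1994/(1615 - 154) + (-9 + 3*(-27) + 3*√(3 - 5*(-27))/2)/(-1336) = -1994/1461 + (-9 - 81 + 3*√(3 + 135)/2)*(-1/1336) = -1994*1/1461 + (-9 - 81 + 3*√138/2)*(-1/1336) = -1994/1461 + (-90 + 3*√138/2)*(-1/1336) = -1994/1461 + (45/668 - 3*√138/2672) = -1266247/975948 - 3*√138/2672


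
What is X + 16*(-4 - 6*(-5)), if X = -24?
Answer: 392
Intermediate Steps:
X + 16*(-4 - 6*(-5)) = -24 + 16*(-4 - 6*(-5)) = -24 + 16*(-4 + 30) = -24 + 16*26 = -24 + 416 = 392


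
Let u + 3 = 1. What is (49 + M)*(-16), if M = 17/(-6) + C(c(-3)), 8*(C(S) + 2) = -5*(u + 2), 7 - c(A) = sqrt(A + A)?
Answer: -2120/3 ≈ -706.67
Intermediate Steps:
u = -2 (u = -3 + 1 = -2)
c(A) = 7 - sqrt(2)*sqrt(A) (c(A) = 7 - sqrt(A + A) = 7 - sqrt(2*A) = 7 - sqrt(2)*sqrt(A))
C(S) = -2 (C(S) = -2 + (-5*(-2 + 2))/8 = -2 + (-5*0)/8 = -2 + (1/8)*0 = -2 + 0 = -2)
M = -29/6 (M = 17/(-6) - 2 = 17*(-1/6) - 2 = -17/6 - 2 = -29/6 ≈ -4.8333)
(49 + M)*(-16) = (49 - 29/6)*(-16) = (265/6)*(-16) = -2120/3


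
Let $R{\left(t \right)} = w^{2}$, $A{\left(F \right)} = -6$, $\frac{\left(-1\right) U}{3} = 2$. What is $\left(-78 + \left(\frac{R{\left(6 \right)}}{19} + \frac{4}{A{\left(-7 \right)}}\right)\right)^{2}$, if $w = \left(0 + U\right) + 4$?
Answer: $\frac{19998784}{3249} \approx 6155.4$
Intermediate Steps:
$U = -6$ ($U = \left(-3\right) 2 = -6$)
$w = -2$ ($w = \left(0 - 6\right) + 4 = -6 + 4 = -2$)
$R{\left(t \right)} = 4$ ($R{\left(t \right)} = \left(-2\right)^{2} = 4$)
$\left(-78 + \left(\frac{R{\left(6 \right)}}{19} + \frac{4}{A{\left(-7 \right)}}\right)\right)^{2} = \left(-78 + \left(\frac{4}{19} + \frac{4}{-6}\right)\right)^{2} = \left(-78 + \left(4 \cdot \frac{1}{19} + 4 \left(- \frac{1}{6}\right)\right)\right)^{2} = \left(-78 + \left(\frac{4}{19} - \frac{2}{3}\right)\right)^{2} = \left(-78 - \frac{26}{57}\right)^{2} = \left(- \frac{4472}{57}\right)^{2} = \frac{19998784}{3249}$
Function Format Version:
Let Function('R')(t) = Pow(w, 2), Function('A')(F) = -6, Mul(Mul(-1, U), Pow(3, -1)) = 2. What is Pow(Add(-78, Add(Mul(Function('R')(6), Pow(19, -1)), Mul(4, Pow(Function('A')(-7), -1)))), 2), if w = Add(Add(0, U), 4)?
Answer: Rational(19998784, 3249) ≈ 6155.4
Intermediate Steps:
U = -6 (U = Mul(-3, 2) = -6)
w = -2 (w = Add(Add(0, -6), 4) = Add(-6, 4) = -2)
Function('R')(t) = 4 (Function('R')(t) = Pow(-2, 2) = 4)
Pow(Add(-78, Add(Mul(Function('R')(6), Pow(19, -1)), Mul(4, Pow(Function('A')(-7), -1)))), 2) = Pow(Add(-78, Add(Mul(4, Pow(19, -1)), Mul(4, Pow(-6, -1)))), 2) = Pow(Add(-78, Add(Mul(4, Rational(1, 19)), Mul(4, Rational(-1, 6)))), 2) = Pow(Add(-78, Add(Rational(4, 19), Rational(-2, 3))), 2) = Pow(Add(-78, Rational(-26, 57)), 2) = Pow(Rational(-4472, 57), 2) = Rational(19998784, 3249)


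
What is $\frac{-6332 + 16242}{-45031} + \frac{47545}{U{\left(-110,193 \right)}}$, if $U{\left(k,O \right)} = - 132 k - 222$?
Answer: $\frac{1999305715}{643853238} \approx 3.1052$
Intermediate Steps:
$U{\left(k,O \right)} = -222 - 132 k$
$\frac{-6332 + 16242}{-45031} + \frac{47545}{U{\left(-110,193 \right)}} = \frac{-6332 + 16242}{-45031} + \frac{47545}{-222 - -14520} = 9910 \left(- \frac{1}{45031}\right) + \frac{47545}{-222 + 14520} = - \frac{9910}{45031} + \frac{47545}{14298} = \frac{1999305715}{643853238}$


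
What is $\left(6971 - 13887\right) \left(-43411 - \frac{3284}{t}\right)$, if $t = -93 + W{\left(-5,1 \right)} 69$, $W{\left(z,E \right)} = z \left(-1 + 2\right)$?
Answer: $\frac{65739118172}{219} \approx 3.0018 \cdot 10^{8}$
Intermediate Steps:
$W{\left(z,E \right)} = z$ ($W{\left(z,E \right)} = z 1 = z$)
$t = -438$ ($t = -93 - 345 = -438$)
$\left(6971 - 13887\right) \left(-43411 - \frac{3284}{t}\right) = \left(6971 - 13887\right) \left(-43411 - \frac{3284}{-438}\right) = - 6916 \left(-43411 - - \frac{1642}{219}\right) = - 6916 \left(-43411 + \frac{1642}{219}\right) = \left(-6916\right) \left(- \frac{9505367}{219}\right) = \frac{65739118172}{219}$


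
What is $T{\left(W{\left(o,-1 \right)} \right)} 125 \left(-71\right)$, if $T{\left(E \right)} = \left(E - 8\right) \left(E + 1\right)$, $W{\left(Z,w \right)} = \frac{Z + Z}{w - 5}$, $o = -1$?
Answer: $\frac{816500}{9} \approx 90722.0$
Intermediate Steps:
$W{\left(Z,w \right)} = \frac{2 Z}{-5 + w}$
$T{\left(E \right)} = \left(1 + E\right) \left(-8 + E\right)$ ($T{\left(E \right)} = \left(-8 + E\right) \left(1 + E\right) = \left(1 + E\right) \left(-8 + E\right)$)
$T{\left(W{\left(o,-1 \right)} \right)} 125 \left(-71\right) = \left(-8 + \left(2 \left(-1\right) \frac{1}{-5 - 1}\right)^{2} - 7 \cdot 2 \left(-1\right) \frac{1}{-5 - 1}\right) 125 \left(-71\right) = \left(-8 + \left(2 \left(-1\right) \frac{1}{-6}\right)^{2} - 7 \cdot 2 \left(-1\right) \frac{1}{-6}\right) 125 \left(-71\right) = \left(-8 + \left(2 \left(-1\right) \left(- \frac{1}{6}\right)\right)^{2} - 7 \cdot 2 \left(-1\right) \left(- \frac{1}{6}\right)\right) 125 \left(-71\right) = \left(-8 + \left(\frac{1}{3}\right)^{2} - \frac{7}{3}\right) 125 \left(-71\right) = \left(-8 + \frac{1}{9} - \frac{7}{3}\right) 125 \left(-71\right) = \left(- \frac{92}{9}\right) 125 \left(-71\right) = \left(- \frac{11500}{9}\right) \left(-71\right) = \frac{816500}{9}$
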